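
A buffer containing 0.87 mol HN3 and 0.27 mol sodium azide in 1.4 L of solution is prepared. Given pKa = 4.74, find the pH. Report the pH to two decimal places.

Using pH = pKa + log([base]/[acid]) with [base]/[acid] = 0.27/0.87:
pH = 4.74 + (-0.508) = 4.23

pH = 4.23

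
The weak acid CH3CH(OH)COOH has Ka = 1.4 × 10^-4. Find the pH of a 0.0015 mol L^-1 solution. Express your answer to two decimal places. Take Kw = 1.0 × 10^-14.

CH3CH(OH)COOH ⇌ CH3CH(OH)COO- + H+
From the ICE table, Ka = [H+]²/(0.0015 − [H+]) = 1.4 × 10^-4.
[H+] is not negligible relative to C₀; solve [H+]² + 0.00014·[H+] − 2.1e-07 = 0.
[H+] = (−Ka + √(Ka² + 4·Ka·C₀))/2 = 3.94 × 10^-4 M
pH = −log[H+] = −log(3.94 × 10^-4) = 3.40

pH = 3.40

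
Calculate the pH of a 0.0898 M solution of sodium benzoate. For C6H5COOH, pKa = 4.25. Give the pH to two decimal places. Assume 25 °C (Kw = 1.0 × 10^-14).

pH = 8.60

C6H5COO- is the conjugate base of the weak acid C6H5COOH.
Ka = 10^(−4.25) = 5.62 × 10^-5
Kb = Kw/Ka = 1.0×10^-14 / 5.62 × 10^-5 = 1.78 × 10^-10
From the ICE table, Kb = [OH-]²/(0.0898 − [OH-]) = 1.78 × 10^-10.
Since Kb ≪ C₀, [OH-] ≈ √(Kb·C₀) = 4.00 × 10^-6 M.
pOH = 5.40, so pH = 14.00 − pOH = 8.60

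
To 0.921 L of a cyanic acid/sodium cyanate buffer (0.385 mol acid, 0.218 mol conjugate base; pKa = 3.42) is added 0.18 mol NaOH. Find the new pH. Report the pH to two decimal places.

pH = 3.71

After neutralization: n(HOCN) = 0.205 mol, n(OCN-) = 0.398 mol.
Henderson–Hasselbalch with mole ratio 0.398/0.205: pH = 3.42 + (+0.288)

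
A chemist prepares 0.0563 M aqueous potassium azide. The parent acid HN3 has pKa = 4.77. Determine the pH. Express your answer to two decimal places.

pH = 8.76

N3- is the conjugate base of the weak acid HN3.
Ka = 10^(−4.77) = 1.70 × 10^-5
Kb = Kw/Ka = 1.0×10^-14 / 1.70 × 10^-5 = 5.88 × 10^-10
From the ICE table, Kb = x²/(0.0563 − x) = 5.88 × 10^-10.
Since Kb ≪ C₀, x ≈ √(Kb·C₀) = 5.75 × 10^-6 M.
(x/C₀ = 0.01% < 5%, so the approximation holds.)
pOH = 5.24, so pH = 14.00 − pOH = 8.76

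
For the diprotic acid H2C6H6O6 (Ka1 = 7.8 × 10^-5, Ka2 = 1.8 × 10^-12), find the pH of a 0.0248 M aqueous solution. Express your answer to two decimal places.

Since Ka1 ≫ Ka2, the first ionization dominates [H+].
Ka1 = x²/(0.0248 − x) = 7.8 × 10^-5
Solving the quadratic: x = (−Ka1 + √(Ka1² + 4·Ka1·C₀))/2 = 1.35 × 10^-3 M
pH = −log(1.35 × 10^-3) = 2.87

pH = 2.87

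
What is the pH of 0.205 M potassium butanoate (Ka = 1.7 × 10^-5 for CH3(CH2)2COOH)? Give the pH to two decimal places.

CH3(CH2)2COO- is the conjugate base of the weak acid CH3(CH2)2COOH.
Kb = Kw/Ka = 1.0×10^-14 / 1.7 × 10^-5 = 5.88 × 10^-10
Kb = x²/(0.205 − x) = 5.88 × 10^-10
Assume x ≪ 0.205: x ≈ √(5.88 × 10^-10 × 0.205) = 1.10 × 10^-5 M
(x/C₀ = 0.0054% < 5%, so the approximation holds.)
pOH = 4.96, so pH = 14.00 − pOH = 9.04

pH = 9.04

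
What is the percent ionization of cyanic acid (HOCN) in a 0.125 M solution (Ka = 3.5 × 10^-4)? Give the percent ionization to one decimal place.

HOCN ⇌ OCN- + H+; let x = [H+] at equilibrium.
Solve x² + 0.00035x − 4.37e-05 = 0 → x = 6.44 × 10^-3 M
% ionization = x/C₀ × 100% = 6.44 × 10^-3/0.125 × 100% = 5.2%

5.2%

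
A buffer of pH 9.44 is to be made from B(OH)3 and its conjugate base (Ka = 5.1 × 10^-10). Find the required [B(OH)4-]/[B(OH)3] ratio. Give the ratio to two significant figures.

pKa = -log(5.1 × 10^-10) = 9.292
pH = pKa + log(r) ⇒ log(r) = 9.44 − 9.292 = +0.148
r = [B(OH)4-]/[B(OH)3] = 10^(+0.148) = 1.41

ratio = 1.4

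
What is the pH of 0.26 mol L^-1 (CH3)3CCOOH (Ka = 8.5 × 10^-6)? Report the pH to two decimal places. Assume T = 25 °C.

(CH3)3CCOOH ⇌ (CH3)3CCOO- + H+
Ka = [H+]²/(0.26 − [H+]) = 8.5 × 10^-6
Since Ka ≪ C₀, [H+] ≈ √(Ka·C₀) = 1.49 × 10^-3 M.
pH = −log[H+] = −log(1.49 × 10^-3) = 2.83

pH = 2.83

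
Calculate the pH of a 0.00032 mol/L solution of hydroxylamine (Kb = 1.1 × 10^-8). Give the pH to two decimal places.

NH2OH + H2O ⇌ NH3OH+ + OH-
Let x = [OH-] at equilibrium. Kb = x²/(0.00032 − x).
Since Kb ≪ C₀, x ≈ √(Kb·C₀) = 1.88 × 10^-6 M.
pOH = 5.73, so pH = 14.00 − pOH = 8.27

pH = 8.27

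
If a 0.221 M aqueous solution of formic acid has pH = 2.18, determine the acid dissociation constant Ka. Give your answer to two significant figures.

Ka = 2.0 × 10^-4

[H+] = 10^(-2.18) = 6.61 × 10^-3 M
At equilibrium [HA] = 0.221 − 6.61 × 10^-3 = 2.14 × 10^-1 M
Ka = [H+][A-]/[HA] = (6.61 × 10^-3)² / 2.14 × 10^-1 = 2.0 × 10^-4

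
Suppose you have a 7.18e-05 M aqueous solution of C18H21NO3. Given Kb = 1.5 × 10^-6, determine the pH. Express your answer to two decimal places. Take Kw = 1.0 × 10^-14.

C18H21NO3 + H2O ⇌ C18H22NO3+ + OH-
Let x = [OH-] at equilibrium. Kb = x²/(7.18e-05 − x).
Here C₀/Kb ≈ 47.9, so the small-x approximation fails. Use the quadratic:
x = [−1.5e-06 + √(1.5e-06² + 4.31e-10)]/2 = 9.65 × 10^-6 M
pOH = 5.02, so pH = 14.00 − pOH = 8.98

pH = 8.98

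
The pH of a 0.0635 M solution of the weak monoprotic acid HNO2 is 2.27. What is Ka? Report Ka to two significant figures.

[H+] = 10^(-2.27) = 5.37 × 10^-3 M
At equilibrium [HA] = 0.0635 − 5.37 × 10^-3 = 5.81 × 10^-2 M
Ka = [H+][A-]/[HA] = (5.37 × 10^-3)² / 5.81 × 10^-2 = 5.0 × 10^-4

Ka = 5.0 × 10^-4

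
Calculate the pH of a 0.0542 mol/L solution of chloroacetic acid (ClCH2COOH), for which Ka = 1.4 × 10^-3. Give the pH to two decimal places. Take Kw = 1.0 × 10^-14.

pH = 2.09

ClCH2COOH ⇌ ClCH2COO- + H+
Let x = [H+] at equilibrium. Ka = x²/(0.0542 − x).
Here C₀/Ka ≈ 38.7, so the small-x approximation fails. Use the quadratic:
x = [−0.0014 + √(0.0014² + 0.000304)]/2 = 8.04 × 10^-3 M
pH = −log(8.04 × 10^-3) = 2.09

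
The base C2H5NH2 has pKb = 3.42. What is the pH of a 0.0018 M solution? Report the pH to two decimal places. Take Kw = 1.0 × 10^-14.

pH = 10.82

C2H5NH2 + H2O ⇌ C2H5NH3+ + OH-
Kb = 10^(−3.42) = 3.80 × 10^-4
Kb = x²/(0.0018 − x) = 3.80 × 10^-4
Here C₀/Kb ≈ 4.74, so the small-x approximation fails. Use the quadratic:
x = (−Kb + √(Kb² + 4·Kb·C₀))/2 = 6.59 × 10^-4 M
pOH = 3.18, so pH = 14.00 − pOH = 10.82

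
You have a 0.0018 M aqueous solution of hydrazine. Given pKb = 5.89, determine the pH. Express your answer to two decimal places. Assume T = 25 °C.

N2H4 + H2O ⇌ N2H5+ + OH-
Kb = 10^(−5.89) = 1.29 × 10^-6
Kb = x²/(0.0018 − x) = 1.29 × 10^-6
Since Kb ≪ C₀, x ≈ √(Kb·C₀) = 4.82 × 10^-5 M.
Check: 2.7% ionized — well under 5%, approximation valid.
pOH = 4.32, so pH = 14.00 − pOH = 9.68

pH = 9.68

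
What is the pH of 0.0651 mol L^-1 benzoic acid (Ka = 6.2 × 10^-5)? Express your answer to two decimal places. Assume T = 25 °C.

pH = 2.70

C6H5COOH ⇌ C6H5COO- + H+
From the ICE table, Ka = [H+]²/(0.0651 − [H+]) = 6.2 × 10^-5.
Neglecting [H+] in the denominator: [H+] = √(6.2 × 10^-5 × 0.0651) = 2.01 × 10^-3 M
Check: 3.1% ionized — well under 5%, approximation valid.
pH = −log(2.01 × 10^-3) = 2.70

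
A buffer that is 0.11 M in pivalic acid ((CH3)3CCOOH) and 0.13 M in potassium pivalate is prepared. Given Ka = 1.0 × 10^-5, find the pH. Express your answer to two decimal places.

pKa = −log(1.0 × 10^-5) = 5.000
Henderson–Hasselbalch: pH = pKa + log([(CH3)3CCOO-]/[(CH3)3CCOOH]) = 5.000 + log(0.13/0.11)
pH = 5.000 + (+0.073) = 5.07

pH = 5.07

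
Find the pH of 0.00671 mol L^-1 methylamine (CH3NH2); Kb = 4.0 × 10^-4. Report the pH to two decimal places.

CH3NH2 + H2O ⇌ CH3NH3+ + OH-
Kb = x²/(0.00671 − x) = 4.0 × 10^-4
Here C₀/Kb ≈ 16.8, so the small-x approximation fails. Use the quadratic:
x = [−0.0004 + √(0.0004² + 1.07e-05)]/2 = 1.45 × 10^-3 M
pOH = −log(1.45 × 10^-3) = 2.84; pH = 14.00 − 2.84 = 11.16

pH = 11.16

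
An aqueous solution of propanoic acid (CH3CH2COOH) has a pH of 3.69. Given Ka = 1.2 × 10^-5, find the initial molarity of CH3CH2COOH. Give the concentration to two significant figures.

[H+] = 10^(-3.69) = 2.04 × 10^-4 M = x
Ka = x²/(C₀ − x) ⇒ C₀ = x + x²/Ka
C₀ = 2.04 × 10^-4 + (2.04 × 10^-4)²/(1.2 × 10^-5) = 3.67 × 10^-3 M

C₀ = 3.7 × 10^-3 M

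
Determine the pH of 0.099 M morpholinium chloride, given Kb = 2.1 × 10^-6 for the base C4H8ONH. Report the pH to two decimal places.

pH = 4.66

C4H8ONH2+ is the conjugate acid of the weak base C4H8ONH.
Ka = Kw/Kb = 1.0×10^-14 / 2.1 × 10^-6 = 4.76 × 10^-9
From the ICE table, Ka = [H+]²/(0.099 − [H+]) = 4.76 × 10^-9.
Since Ka ≪ C₀, [H+] ≈ √(Ka·C₀) = 2.17 × 10^-5 M.
pH = −log[H+] = −log(2.17 × 10^-5) = 4.66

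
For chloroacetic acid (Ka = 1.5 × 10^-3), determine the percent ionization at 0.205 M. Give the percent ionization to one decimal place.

8.2%

ClCH2COOH ⇌ ClCH2COO- + H+; let x = [H+] at equilibrium.
Ka = x²/(C₀ − x); solving the quadratic gives x = 1.68 × 10^-2 M.
% ionization = x/C₀ × 100% = 1.68 × 10^-2/0.205 × 100% = 8.2%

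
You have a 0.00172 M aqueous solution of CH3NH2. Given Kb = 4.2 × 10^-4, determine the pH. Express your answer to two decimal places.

pH = 10.82

CH3NH2 + H2O ⇌ CH3NH3+ + OH-
Kb = x²/(0.00172 − x) = 4.2 × 10^-4
Here C₀/Kb ≈ 4.1, so the small-x approximation fails. Use the quadratic:
x = (−Kb + √(Kb² + 4·Kb·C₀))/2 = 6.65 × 10^-4 M
pOH = 3.18, so pH = 14.00 − pOH = 10.82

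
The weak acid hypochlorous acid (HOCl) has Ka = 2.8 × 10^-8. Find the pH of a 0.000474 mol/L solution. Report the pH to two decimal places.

HOCl ⇌ OCl- + H+
Let x = [H+] at equilibrium. Ka = x²/(0.000474 − x).
Neglecting x in the denominator: x = √(2.8 × 10^-8 × 0.000474) = 3.64 × 10^-6 M
pH = −log[H+] = −log(3.64 × 10^-6) = 5.44

pH = 5.44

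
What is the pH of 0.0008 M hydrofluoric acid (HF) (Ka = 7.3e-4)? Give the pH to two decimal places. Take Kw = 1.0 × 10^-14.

HF ⇌ F- + H+
Ka = [H+]²/(0.0008 − [H+]) = 7.3 × 10^-4
The 5% rule fails; solving [H+]² + Ka·[H+] − Ka·C₀ = 0 exactly:
[H+] = (−Ka + √(Ka² + 4·Ka·C₀))/2 = 4.82 × 10^-4 M
pH = −log(4.82 × 10^-4) = 3.32

pH = 3.32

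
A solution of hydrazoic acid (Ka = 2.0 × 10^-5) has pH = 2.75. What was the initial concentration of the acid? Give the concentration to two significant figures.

[H+] = 10^(-2.75) = 1.78 × 10^-3 M = x
Ka = x²/(C₀ − x) ⇒ C₀ = x + x²/Ka
C₀ = 1.78 × 10^-3 + (1.78 × 10^-3)²/(2.0 × 10^-5) = 1.60 × 10^-1 M

C₀ = 1.6 × 10^-1 M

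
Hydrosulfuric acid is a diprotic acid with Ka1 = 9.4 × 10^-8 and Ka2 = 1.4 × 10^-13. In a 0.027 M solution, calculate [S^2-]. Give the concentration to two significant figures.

First ionization gives [H+] ≈ [HS-] = 5.04 × 10^-5 M.
Second step: Ka2 = [H+][S^2-]/[HS-] ≈ [S^2-] (since [H+] ≈ [HS-]).
So [S^2-] ≈ Ka2.

1.4 × 10^-13 M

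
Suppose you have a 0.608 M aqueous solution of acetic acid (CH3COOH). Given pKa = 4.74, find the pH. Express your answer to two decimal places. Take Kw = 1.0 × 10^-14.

pH = 2.48

CH3COOH ⇌ CH3COO- + H+
Ka = 10^(−4.74) = 1.82 × 10^-5
Ka = [H+]²/(0.608 − [H+]) = 1.82 × 10^-5
Neglecting [H+] in the denominator: [H+] = √(1.82 × 10^-5 × 0.608) = 3.33 × 10^-3 M
Check: 0.55% ionized — well under 5%, approximation valid.
pH = −log(3.33 × 10^-3) = 2.48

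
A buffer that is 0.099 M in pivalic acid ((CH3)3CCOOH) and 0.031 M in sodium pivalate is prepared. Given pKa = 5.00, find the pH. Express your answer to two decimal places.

Using pH = pKa + log([base]/[acid]) with [base]/[acid] = 0.031/0.099:
pH = 5.00 + (-0.504) = 4.50

pH = 4.50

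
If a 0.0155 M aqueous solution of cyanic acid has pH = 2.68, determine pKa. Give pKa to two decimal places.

[H+] = 10^(-2.68) = 2.09 × 10^-3 M
At equilibrium [HA] = 0.0155 − 2.09 × 10^-3 = 1.34 × 10^-2 M
Ka = [H+][A-]/[HA] = (2.09 × 10^-3)² / 1.34 × 10^-2 = 3.26 × 10^-4
pKa = -log(3.26 × 10^-4) = 3.49

pKa = 3.49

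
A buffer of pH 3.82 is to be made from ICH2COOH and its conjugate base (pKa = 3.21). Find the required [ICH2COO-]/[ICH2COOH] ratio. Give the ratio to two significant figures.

pH = pKa + log(r) ⇒ log(r) = 3.82 − 3.21 = +0.61
r = [ICH2COO-]/[ICH2COOH] = 10^(+0.61) = 4.07

ratio = 4.1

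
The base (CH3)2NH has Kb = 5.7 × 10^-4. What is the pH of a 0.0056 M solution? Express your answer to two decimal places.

pH = 11.18

(CH3)2NH + H2O ⇌ (CH3)2NH2+ + OH-
Kb = [OH-]²/(0.0056 − [OH-]) = 5.7 × 10^-4
[OH-] is not negligible relative to C₀; solve [OH-]² + 0.00057·[OH-] − 3.19e-06 = 0.
[OH-] = (−Kb + √(Kb² + 4·Kb·C₀))/2 = 1.52 × 10^-3 M
pOH = −log(1.52 × 10^-3) = 2.82; pH = 14.00 − 2.82 = 11.18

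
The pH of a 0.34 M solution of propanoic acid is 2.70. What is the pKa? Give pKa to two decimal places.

pKa = 4.93

[H+] = 10^(-2.70) = 2.00 × 10^-3 M
At equilibrium [HA] = 0.34 − 2.00 × 10^-3 = 3.38 × 10^-1 M
Ka = [H+][A-]/[HA] = (2.00 × 10^-3)² / 3.38 × 10^-1 = 1.18 × 10^-5
pKa = -log(1.18 × 10^-5) = 4.93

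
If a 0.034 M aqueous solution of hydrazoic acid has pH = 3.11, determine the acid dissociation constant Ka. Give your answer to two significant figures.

Ka = 1.8 × 10^-5

[H+] = 10^(-3.11) = 7.76 × 10^-4 M
At equilibrium [HA] = 0.034 − 7.76 × 10^-4 = 3.32 × 10^-2 M
Ka = [H+][A-]/[HA] = (7.76 × 10^-4)² / 3.32 × 10^-2 = 1.8 × 10^-5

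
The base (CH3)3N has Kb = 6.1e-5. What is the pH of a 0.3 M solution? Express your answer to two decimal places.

pH = 11.63

(CH3)3N + H2O ⇌ (CH3)3NH+ + OH-
Kb = x²/(0.3 − x) = 6.1 × 10^-5
Assume x ≪ 0.3: x ≈ √(6.1 × 10^-5 × 0.3) = 4.28 × 10^-3 M
pOH = −log(4.28 × 10^-3) = 2.37; pH = 14.00 − 2.37 = 11.63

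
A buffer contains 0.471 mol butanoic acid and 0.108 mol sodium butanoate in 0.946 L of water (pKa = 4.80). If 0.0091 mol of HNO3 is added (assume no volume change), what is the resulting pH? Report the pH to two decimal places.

After neutralization: n(CH3(CH2)2COOH) = 0.48 mol, n(CH3(CH2)2COO-) = 0.0989 mol.
Henderson–Hasselbalch with mole ratio 0.0989/0.48: pH = 4.80 + (-0.686)

pH = 4.11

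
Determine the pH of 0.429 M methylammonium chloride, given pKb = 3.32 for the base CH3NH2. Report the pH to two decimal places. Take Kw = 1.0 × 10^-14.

pH = 5.52

CH3NH3+ is the conjugate acid of the weak base CH3NH2.
Kb = 10^(−3.32) = 4.79 × 10^-4
Ka = Kw/Kb = 1.0×10^-14 / 4.79 × 10^-4 = 2.09 × 10^-11
Ka = x²/(0.429 − x) = 2.09 × 10^-11
Assume x ≪ 0.429: x ≈ √(2.09 × 10^-11 × 0.429) = 2.99 × 10^-6 M
(x/C₀ = 0.0007% < 5%, so the approximation holds.)
pH = −log(2.99 × 10^-6) = 5.52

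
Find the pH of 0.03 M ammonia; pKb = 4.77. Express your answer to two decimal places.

pH = 10.85

NH3 + H2O ⇌ NH4+ + OH-
Kb = 10^(−4.77) = 1.70 × 10^-5
From the ICE table, Kb = [OH-]²/(0.03 − [OH-]) = 1.70 × 10^-5.
Neglecting [OH-] in the denominator: [OH-] = √(1.70 × 10^-5 × 0.03) = 7.14 × 10^-4 M
([OH-]/C₀ = 2.4% < 5%, so the approximation holds.)
pOH = −log(7.14 × 10^-4) = 3.15; pH = 14.00 − 3.15 = 10.85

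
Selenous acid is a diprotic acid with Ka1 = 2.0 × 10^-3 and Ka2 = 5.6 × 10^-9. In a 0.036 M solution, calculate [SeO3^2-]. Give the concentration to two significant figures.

First ionization gives [H+] ≈ [HSeO3-] = 7.54 × 10^-3 M.
Second step: Ka2 = [H+][SeO3^2-]/[HSeO3-] ≈ [SeO3^2-] (since [H+] ≈ [HSeO3-]).
So [SeO3^2-] ≈ Ka2.

5.6 × 10^-9 M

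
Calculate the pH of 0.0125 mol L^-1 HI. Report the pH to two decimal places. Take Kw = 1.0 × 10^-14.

HI is a strong acid and dissociates completely, so [H+] = 0.0125 M.
pH = -log(0.0125) = 1.90

pH = 1.90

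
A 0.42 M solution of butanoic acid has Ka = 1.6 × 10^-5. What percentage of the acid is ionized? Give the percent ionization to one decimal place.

CH3(CH2)2COOH ⇌ CH3(CH2)2COO- + H+; let x = [H+] at equilibrium.
x ≈ √(Ka·C₀) = √(1.6 × 10^-5 × 0.42) = 2.59 × 10^-3 M
% ionization = x/C₀ × 100% = 2.59 × 10^-3/0.42 × 100% = 0.6%

0.6%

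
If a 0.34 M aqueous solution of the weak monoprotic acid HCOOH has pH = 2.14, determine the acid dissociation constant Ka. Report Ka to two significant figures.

Ka = 1.6 × 10^-4

[H+] = 10^(-2.14) = 7.24 × 10^-3 M
At equilibrium [HA] = 0.34 − 7.24 × 10^-3 = 3.33 × 10^-1 M
Ka = [H+][A-]/[HA] = (7.24 × 10^-3)² / 3.33 × 10^-1 = 1.6 × 10^-4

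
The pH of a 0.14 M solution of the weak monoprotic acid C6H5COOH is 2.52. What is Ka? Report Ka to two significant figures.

[H+] = 10^(-2.52) = 3.02 × 10^-3 M
At equilibrium [HA] = 0.14 − 3.02 × 10^-3 = 1.37 × 10^-1 M
Ka = [H+][A-]/[HA] = (3.02 × 10^-3)² / 1.37 × 10^-1 = 6.7 × 10^-5

Ka = 6.7 × 10^-5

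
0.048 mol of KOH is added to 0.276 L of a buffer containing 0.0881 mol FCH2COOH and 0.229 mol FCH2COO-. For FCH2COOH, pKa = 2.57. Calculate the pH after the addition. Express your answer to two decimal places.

pH = 3.41

After neutralization: n(FCH2COOH) = 0.0401 mol, n(FCH2COO-) = 0.277 mol.
pH = pKa + log(n_FCH2COO-/n_FCH2COOH) = 2.57 + log(0.277/0.0401) = 2.57 + (+0.839)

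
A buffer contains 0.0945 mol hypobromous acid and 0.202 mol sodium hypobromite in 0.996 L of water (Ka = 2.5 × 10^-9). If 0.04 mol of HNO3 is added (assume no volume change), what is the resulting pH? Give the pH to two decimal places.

Added H+ converts OBr- to HOBr: HOBr → 0.135 mol, OBr- → 0.162 mol.
pKa = −log(2.5 × 10^-9) = 8.602
Henderson–Hasselbalch with mole ratio 0.162/0.135: pH = 8.602 + (+0.079)

pH = 8.68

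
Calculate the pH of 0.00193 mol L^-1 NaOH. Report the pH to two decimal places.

pH = 11.29

NaOH is a strong base; [OH-] = 0.00193 M.
pOH = -log(0.00193) = 2.71
pH = 14.00 - 2.71 = 11.29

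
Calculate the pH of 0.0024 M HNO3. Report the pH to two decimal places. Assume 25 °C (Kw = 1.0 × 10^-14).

pH = 2.62

HNO3 is a strong acid and dissociates completely, so [H+] = 0.0024 M.
pH = -log(0.0024) = 2.62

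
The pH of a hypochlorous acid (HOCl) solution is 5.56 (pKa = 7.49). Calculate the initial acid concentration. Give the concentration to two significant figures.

C₀ = 2.4 × 10^-4 M

[H+] = 10^(-5.56) = 2.75 × 10^-6 M = x
Ka = 10^(−7.49) = 3.24 × 10^-8
Ka = x²/(C₀ − x) ⇒ C₀ = x + x²/Ka
C₀ = 2.75 × 10^-6 + (2.75 × 10^-6)²/(3.24 × 10^-8) = 2.36 × 10^-4 M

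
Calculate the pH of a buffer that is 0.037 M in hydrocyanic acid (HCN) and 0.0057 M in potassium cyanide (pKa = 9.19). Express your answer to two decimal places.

pH = 8.38

Using pH = pKa + log([base]/[acid]) with [base]/[acid] = 0.0057/0.037:
pH = 9.19 + (-0.812) = 8.38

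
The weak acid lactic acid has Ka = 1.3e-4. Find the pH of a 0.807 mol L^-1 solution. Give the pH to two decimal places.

pH = 1.99

CH3CH(OH)COOH ⇌ CH3CH(OH)COO- + H+
Let x = [H+] at equilibrium. Ka = x²/(0.807 − x).
Since Ka ≪ C₀, x ≈ √(Ka·C₀) = 1.02 × 10^-2 M.
pH = −log[H+] = −log(1.02 × 10^-2) = 1.99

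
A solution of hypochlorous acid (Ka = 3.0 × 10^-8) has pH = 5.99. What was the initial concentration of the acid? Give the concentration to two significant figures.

[H+] = 10^(-5.99) = 1.02 × 10^-6 M = x
Ka = x²/(C₀ − x) ⇒ C₀ = x + x²/Ka
C₀ = 1.02 × 10^-6 + (1.02 × 10^-6)²/(3.0 × 10^-8) = 3.57 × 10^-5 M

C₀ = 3.6 × 10^-5 M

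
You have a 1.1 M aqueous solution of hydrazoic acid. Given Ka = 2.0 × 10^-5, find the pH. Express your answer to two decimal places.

pH = 2.33

HN3 ⇌ N3- + H+
From the ICE table, Ka = x²/(1.1 − x) = 2.0 × 10^-5.
Neglecting x in the denominator: x = √(2.0 × 10^-5 × 1.1) = 4.69 × 10^-3 M
pH = −log(4.69 × 10^-3) = 2.33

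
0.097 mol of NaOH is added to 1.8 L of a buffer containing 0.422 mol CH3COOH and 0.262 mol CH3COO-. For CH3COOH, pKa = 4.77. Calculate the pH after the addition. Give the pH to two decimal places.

pH = 4.81

OH- converts CH3COOH to CH3COO-: CH3COOH → 0.325 mol, CH3COO- → 0.359 mol.
pH = pKa + log(n_CH3COO-/n_CH3COOH) = 4.77 + log(0.359/0.325) = 4.77 + (+0.043)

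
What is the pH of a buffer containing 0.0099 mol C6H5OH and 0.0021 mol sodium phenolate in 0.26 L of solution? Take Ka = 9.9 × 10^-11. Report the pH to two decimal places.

pKa = −log(9.9 × 10^-11) = 10.004
Henderson–Hasselbalch: pH = pKa + log([C6H5O-]/[C6H5OH]) = 10.004 + log(0.0021/0.0099)
pH = 10.004 + (-0.673) = 9.33

pH = 9.33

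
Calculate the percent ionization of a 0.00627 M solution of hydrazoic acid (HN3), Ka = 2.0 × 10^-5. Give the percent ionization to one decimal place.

HN3 ⇌ N3- + H+; let x = [H+] at equilibrium.
Ka = x²/(C₀ − x); solving the quadratic gives x = 3.44 × 10^-4 M.
% ionization = x/C₀ × 100% = 3.44 × 10^-4/0.00627 × 100% = 5.5%

5.5%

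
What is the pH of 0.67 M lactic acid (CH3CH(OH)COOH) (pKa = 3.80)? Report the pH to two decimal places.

pH = 1.99

CH3CH(OH)COOH ⇌ CH3CH(OH)COO- + H+
Ka = 10^(−3.80) = 1.58 × 10^-4
From the ICE table, Ka = [H+]²/(0.67 − [H+]) = 1.58 × 10^-4.
Since Ka ≪ C₀, [H+] ≈ √(Ka·C₀) = 1.03 × 10^-2 M.
([H+]/C₀ = 1.5% < 5%, so the approximation holds.)
pH = −log(1.03 × 10^-2) = 1.99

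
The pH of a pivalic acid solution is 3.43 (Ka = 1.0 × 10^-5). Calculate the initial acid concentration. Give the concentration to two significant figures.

[H+] = 10^(-3.43) = 3.72 × 10^-4 M = x
Ka = x²/(C₀ − x) ⇒ C₀ = x + x²/Ka
C₀ = 3.72 × 10^-4 + (3.72 × 10^-4)²/(1.0 × 10^-5) = 1.42 × 10^-2 M

C₀ = 1.4 × 10^-2 M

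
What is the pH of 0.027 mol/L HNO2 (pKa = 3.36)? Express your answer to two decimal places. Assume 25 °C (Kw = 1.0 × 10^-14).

pH = 2.49

HNO2 ⇌ NO2- + H+
Ka = 10^(−3.36) = 4.37 × 10^-4
From the ICE table, Ka = [H+]²/(0.027 − [H+]) = 4.37 × 10^-4.
Here C₀/Ka ≈ 61.8, so the small-[H+] approximation fails. Use the quadratic:
[H+] = (−Ka + √(Ka² + 4·Ka·C₀))/2 = 3.22 × 10^-3 M
pH = −log(3.22 × 10^-3) = 2.49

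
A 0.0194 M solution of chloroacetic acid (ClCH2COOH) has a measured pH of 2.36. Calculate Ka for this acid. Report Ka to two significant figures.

Ka = 1.3 × 10^-3

[H+] = 10^(-2.36) = 4.37 × 10^-3 M
At equilibrium [HA] = 0.0194 − 4.37 × 10^-3 = 1.50 × 10^-2 M
Ka = [H+][A-]/[HA] = (4.37 × 10^-3)² / 1.50 × 10^-2 = 1.3 × 10^-3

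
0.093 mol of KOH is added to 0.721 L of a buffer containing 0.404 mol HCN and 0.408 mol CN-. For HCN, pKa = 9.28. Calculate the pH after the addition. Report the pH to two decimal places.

pH = 9.49

After neutralization: n(HCN) = 0.311 mol, n(CN-) = 0.501 mol.
pH = pKa + log([A⁻]/[HA]) = 9.28 + log(0.501/0.311) = 9.28 +0.207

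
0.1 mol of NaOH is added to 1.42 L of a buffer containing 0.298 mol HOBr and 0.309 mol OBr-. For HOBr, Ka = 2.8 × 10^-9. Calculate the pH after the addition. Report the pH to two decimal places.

OH- converts HOBr to OBr-: HOBr → 0.198 mol, OBr- → 0.409 mol.
pKa = −log(2.8 × 10^-9) = 8.553
pH = pKa + log([A⁻]/[HA]) = 8.553 + log(0.409/0.198) = 8.553 +0.315

pH = 8.87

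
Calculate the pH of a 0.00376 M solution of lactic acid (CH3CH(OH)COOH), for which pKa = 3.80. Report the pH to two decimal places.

pH = 3.16

CH3CH(OH)COOH ⇌ CH3CH(OH)COO- + H+
Ka = 10^(−3.80) = 1.58 × 10^-4
From the ICE table, Ka = [H+]²/(0.00376 − [H+]) = 1.58 × 10^-4.
Here C₀/Ka ≈ 23.8, so the small-[H+] approximation fails. Use the quadratic:
[H+] = (−Ka + √(Ka² + 4·Ka·C₀))/2 = 6.96 × 10^-4 M
pH = −log(6.96 × 10^-4) = 3.16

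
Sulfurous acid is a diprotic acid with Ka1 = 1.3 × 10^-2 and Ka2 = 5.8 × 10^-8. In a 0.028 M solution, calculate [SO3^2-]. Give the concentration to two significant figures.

First ionization gives [H+] ≈ [HSO3-] = 1.37 × 10^-2 M.
Second step: Ka2 = [H+][SO3^2-]/[HSO3-] ≈ [SO3^2-] (since [H+] ≈ [HSO3-]).
So [SO3^2-] ≈ Ka2.

5.8 × 10^-8 M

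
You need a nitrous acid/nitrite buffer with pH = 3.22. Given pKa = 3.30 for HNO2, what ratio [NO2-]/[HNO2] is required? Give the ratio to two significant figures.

pH = pKa + log(r) ⇒ log(r) = 3.22 − 3.30 = -0.08
r = [NO2-]/[HNO2] = 10^(-0.08) = 0.832

ratio = 0.83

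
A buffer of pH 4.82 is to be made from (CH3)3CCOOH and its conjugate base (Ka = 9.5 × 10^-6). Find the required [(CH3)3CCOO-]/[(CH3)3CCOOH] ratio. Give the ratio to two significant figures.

ratio = 0.63

pKa = -log(9.5 × 10^-6) = 5.022
pH = pKa + log(r) ⇒ log(r) = 4.82 − 5.022 = -0.202
r = [(CH3)3CCOO-]/[(CH3)3CCOOH] = 10^(-0.202) = 0.628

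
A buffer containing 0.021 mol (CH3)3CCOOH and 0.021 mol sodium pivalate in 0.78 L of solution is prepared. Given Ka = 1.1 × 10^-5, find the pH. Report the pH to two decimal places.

pKa = −log(1.1 × 10^-5) = 4.959
Using pH = pKa + log([base]/[acid]) with [base]/[acid] = 0.021/0.021:
pH = 4.959 + (+0.000) = 4.96

pH = 4.96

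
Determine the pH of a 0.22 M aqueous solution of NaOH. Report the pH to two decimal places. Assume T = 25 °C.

NaOH is a strong base; [OH-] = 0.22 M.
pOH = -log(0.22) = 0.66
pH = 14.00 - 0.66 = 13.34

pH = 13.34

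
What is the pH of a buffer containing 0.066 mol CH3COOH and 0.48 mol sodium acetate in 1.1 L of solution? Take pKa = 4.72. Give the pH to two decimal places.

pH = 5.58

Henderson–Hasselbalch: pH = pKa + log([CH3COO-]/[CH3COOH]) = 4.72 + log(0.48/0.066)
pH = 4.72 + (+0.862) = 5.58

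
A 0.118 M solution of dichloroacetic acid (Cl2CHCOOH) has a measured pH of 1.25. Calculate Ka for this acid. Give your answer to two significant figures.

[H+] = 10^(-1.25) = 5.62 × 10^-2 M
At equilibrium [HA] = 0.118 − 5.62 × 10^-2 = 6.18 × 10^-2 M
Ka = [H+][A-]/[HA] = (5.62 × 10^-2)² / 6.18 × 10^-2 = 5.1 × 10^-2

Ka = 5.1 × 10^-2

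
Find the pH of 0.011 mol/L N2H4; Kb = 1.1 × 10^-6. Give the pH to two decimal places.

pH = 10.04

N2H4 + H2O ⇌ N2H5+ + OH-
Kb = [OH-]²/(0.011 − [OH-]) = 1.1 × 10^-6
Assume [OH-] ≪ 0.011: [OH-] ≈ √(1.1 × 10^-6 × 0.011) = 1.10 × 10^-4 M
Check: 1% ionized — well under 5%, approximation valid.
pOH = 3.96, so pH = 14.00 − pOH = 10.04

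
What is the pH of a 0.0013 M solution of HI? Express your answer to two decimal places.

HI is a strong acid and dissociates completely, so [H+] = 0.0013 M.
pH = -log(0.0013) = 2.89

pH = 2.89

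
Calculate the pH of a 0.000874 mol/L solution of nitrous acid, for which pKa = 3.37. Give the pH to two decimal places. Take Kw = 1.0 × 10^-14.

HNO2 ⇌ NO2- + H+
Ka = 10^(−3.37) = 4.27 × 10^-4
Ka = [H+]²/(0.000874 − [H+]) = 4.27 × 10^-4
[H+] is not negligible relative to C₀; solve [H+]² + 0.000427·[H+] − 3.73e-07 = 0.
[H+] = (−Ka + √(Ka² + 4·Ka·C₀))/2 = 4.34 × 10^-4 M
pH = −log(4.34 × 10^-4) = 3.36

pH = 3.36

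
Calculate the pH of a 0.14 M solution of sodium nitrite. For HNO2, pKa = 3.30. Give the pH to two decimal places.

pH = 8.22

NO2- is the conjugate base of the weak acid HNO2.
Ka = 10^(−3.30) = 5.01 × 10^-4
Kb = Kw/Ka = 1.0×10^-14 / 5.01 × 10^-4 = 2.00 × 10^-11
Kb = [OH-]²/(0.14 − [OH-]) = 2.00 × 10^-11
Since Kb ≪ C₀, [OH-] ≈ √(Kb·C₀) = 1.67 × 10^-6 M.
pOH = 5.78, so pH = 14.00 − pOH = 8.22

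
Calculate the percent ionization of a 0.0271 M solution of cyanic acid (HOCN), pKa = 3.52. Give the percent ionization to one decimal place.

HOCN ⇌ OCN- + H+; let x = [H+] at equilibrium.
Ka = 10^(−3.52) = 3.02 × 10^-4
Solve x² + 0.000302x − 8.18e-06 = 0 → x = 2.71 × 10^-3 M
Fraction ionized = 2.71 × 10^-3 / 0.0271 = 0.1000 → 10.0%

10.0%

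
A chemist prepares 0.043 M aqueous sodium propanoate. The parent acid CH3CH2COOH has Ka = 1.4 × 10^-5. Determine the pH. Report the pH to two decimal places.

pH = 8.74

CH3CH2COO- is the conjugate base of the weak acid CH3CH2COOH.
Kb = Kw/Ka = 1.0×10^-14 / 1.4 × 10^-5 = 7.14 × 10^-10
From the ICE table, Kb = [OH-]²/(0.043 − [OH-]) = 7.14 × 10^-10.
Assume [OH-] ≪ 0.043: [OH-] ≈ √(7.14 × 10^-10 × 0.043) = 5.54 × 10^-6 M
([OH-]/C₀ = 0.013% < 5%, so the approximation holds.)
pOH = 5.26, so pH = 14.00 − pOH = 8.74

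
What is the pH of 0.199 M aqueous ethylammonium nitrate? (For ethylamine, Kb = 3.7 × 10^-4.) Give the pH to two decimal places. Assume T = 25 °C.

pH = 5.63

C2H5NH3+ is the conjugate acid of the weak base C2H5NH2.
Ka = Kw/Kb = 1.0×10^-14 / 3.7 × 10^-4 = 2.70 × 10^-11
Ka = x²/(0.199 − x) = 2.70 × 10^-11
Assume x ≪ 0.199: x ≈ √(2.70 × 10^-11 × 0.199) = 2.32 × 10^-6 M
(x/C₀ = 0.0012% < 5%, so the approximation holds.)
pH = −log[H+] = −log(2.32 × 10^-6) = 5.63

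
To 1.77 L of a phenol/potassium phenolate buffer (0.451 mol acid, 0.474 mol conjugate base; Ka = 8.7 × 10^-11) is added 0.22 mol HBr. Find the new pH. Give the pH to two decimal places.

Added H+ converts C6H5O- to C6H5OH: C6H5OH → 0.671 mol, C6H5O- → 0.254 mol.
pKa = −log(8.7 × 10^-11) = 10.060
pH = pKa + log(n_C6H5O-/n_C6H5OH) = 10.060 + log(0.254/0.671) = 10.060 + (-0.422)

pH = 9.64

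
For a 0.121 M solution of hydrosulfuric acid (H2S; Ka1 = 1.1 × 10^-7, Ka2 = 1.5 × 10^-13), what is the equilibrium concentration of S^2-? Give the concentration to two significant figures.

1.5 × 10^-13 M

First ionization gives [H+] ≈ [HS-] = 1.15 × 10^-4 M.
Second step: Ka2 = [H+][S^2-]/[HS-] ≈ [S^2-] (since [H+] ≈ [HS-]).
So [S^2-] ≈ Ka2.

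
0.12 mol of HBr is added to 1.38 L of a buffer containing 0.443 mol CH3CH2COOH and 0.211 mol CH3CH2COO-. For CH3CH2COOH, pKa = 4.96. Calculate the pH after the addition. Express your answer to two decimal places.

After neutralization: n(CH3CH2COOH) = 0.563 mol, n(CH3CH2COO-) = 0.091 mol.
pH = pKa + log([A⁻]/[HA]) = 4.96 + log(0.091/0.563) = 4.96 -0.791

pH = 4.17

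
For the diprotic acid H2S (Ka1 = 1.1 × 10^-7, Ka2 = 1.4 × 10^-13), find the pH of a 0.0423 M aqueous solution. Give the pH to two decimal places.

Ka1 ≫ Ka2, so treat the first dissociation as the only significant source of H+.
Ka1 = x²/(0.0423 − x) = 1.1 × 10^-7
x ≈ √(1.1 × 10^-7 × 0.0423) = 6.82 × 10^-5 M
pH = −log(6.82 × 10^-5) = 4.17

pH = 4.17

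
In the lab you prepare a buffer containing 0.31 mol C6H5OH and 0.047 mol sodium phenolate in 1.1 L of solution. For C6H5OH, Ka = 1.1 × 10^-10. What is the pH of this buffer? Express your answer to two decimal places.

pKa = −log(1.1 × 10^-10) = 9.959
pH = pKa + log([A⁻]/[HA]) = 9.959 + log(0.047/0.31)
pH = 9.959 + (-0.819) = 9.14

pH = 9.14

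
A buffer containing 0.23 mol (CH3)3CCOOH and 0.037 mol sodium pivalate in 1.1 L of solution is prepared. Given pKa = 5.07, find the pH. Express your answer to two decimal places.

Henderson–Hasselbalch: pH = pKa + log([(CH3)3CCOO-]/[(CH3)3CCOOH]) = 5.07 + log(0.037/0.23)
pH = 5.07 + (-0.794) = 4.28

pH = 4.28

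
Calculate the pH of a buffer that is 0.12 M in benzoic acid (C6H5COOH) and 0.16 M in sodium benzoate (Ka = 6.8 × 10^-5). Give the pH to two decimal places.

pH = 4.29

pKa = −log(6.8 × 10^-5) = 4.167
pH = pKa + log([A⁻]/[HA]) = 4.167 + log(0.16/0.12)
pH = 4.167 + (+0.125) = 4.29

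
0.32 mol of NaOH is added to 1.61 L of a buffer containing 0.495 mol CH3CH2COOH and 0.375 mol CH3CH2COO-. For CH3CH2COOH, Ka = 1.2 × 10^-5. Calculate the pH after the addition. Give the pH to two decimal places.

After neutralization: n(CH3CH2COOH) = 0.175 mol, n(CH3CH2COO-) = 0.695 mol.
pKa = −log(1.2 × 10^-5) = 4.921
pH = pKa + log([A⁻]/[HA]) = 4.921 + log(0.695/0.175) = 4.921 +0.599

pH = 5.52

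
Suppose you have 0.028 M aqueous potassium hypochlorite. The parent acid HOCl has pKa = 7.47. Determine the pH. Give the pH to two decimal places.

OCl- is the conjugate base of the weak acid HOCl.
Ka = 10^(−7.47) = 3.39 × 10^-8
Kb = Kw/Ka = 1.0×10^-14 / 3.39 × 10^-8 = 2.95 × 10^-7
From the ICE table, Kb = [OH-]²/(0.028 − [OH-]) = 2.95 × 10^-7.
Since Kb ≪ C₀, [OH-] ≈ √(Kb·C₀) = 9.09 × 10^-5 M.
pOH = 4.04, so pH = 14.00 − pOH = 9.96

pH = 9.96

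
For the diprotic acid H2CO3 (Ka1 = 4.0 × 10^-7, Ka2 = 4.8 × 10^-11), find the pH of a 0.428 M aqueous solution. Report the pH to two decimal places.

Ka1 ≫ Ka2, so treat the first dissociation as the only significant source of H+.
Ka1 = x²/(0.428 − x) = 4.0 × 10^-7
x ≈ √(4.0 × 10^-7 × 0.428) = 4.14 × 10^-4 M
pH = −log(4.14 × 10^-4) = 3.38

pH = 3.38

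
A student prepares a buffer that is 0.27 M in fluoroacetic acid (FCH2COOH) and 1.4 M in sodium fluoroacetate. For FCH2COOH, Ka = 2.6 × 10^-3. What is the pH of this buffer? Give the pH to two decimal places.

pH = 3.30

pKa = −log(2.6 × 10^-3) = 2.585
Using pH = pKa + log([base]/[acid]) with [base]/[acid] = 1.4/0.27:
pH = 2.585 + (+0.715) = 3.30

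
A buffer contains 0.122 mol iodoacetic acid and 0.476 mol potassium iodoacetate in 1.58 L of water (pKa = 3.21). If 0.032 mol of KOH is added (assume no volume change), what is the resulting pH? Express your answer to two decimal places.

OH- converts ICH2COOH to ICH2COO-: ICH2COOH → 0.09 mol, ICH2COO- → 0.508 mol.
pH = pKa + log(n_ICH2COO-/n_ICH2COOH) = 3.21 + log(0.508/0.09) = 3.21 + (+0.752)

pH = 3.96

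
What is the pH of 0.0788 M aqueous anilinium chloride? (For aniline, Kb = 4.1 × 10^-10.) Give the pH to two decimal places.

pH = 2.86

C6H5NH3+ is the conjugate acid of the weak base C6H5NH2.
Ka = Kw/Kb = 1.0×10^-14 / 4.1 × 10^-10 = 2.44 × 10^-5
Ka = x²/(0.0788 − x) = 2.44 × 10^-5
Since Ka ≪ C₀, x ≈ √(Ka·C₀) = 1.39 × 10^-3 M.
Check: 1.8% ionized — well under 5%, approximation valid.
pH = −log[H+] = −log(1.39 × 10^-3) = 2.86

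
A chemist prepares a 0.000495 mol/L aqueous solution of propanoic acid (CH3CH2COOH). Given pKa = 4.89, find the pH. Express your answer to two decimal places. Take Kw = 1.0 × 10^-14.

CH3CH2COOH ⇌ CH3CH2COO- + H+
Ka = 10^(−4.89) = 1.29 × 10^-5
From the ICE table, Ka = x²/(0.000495 − x) = 1.29 × 10^-5.
The 5% rule fails; solving x² + Ka·x − Ka·C₀ = 0 exactly:
x = [−1.29e-05 + √(1.29e-05² + 2.55e-08)]/2 = 7.37 × 10^-5 M
pH = −log[H+] = −log(7.37 × 10^-5) = 4.13

pH = 4.13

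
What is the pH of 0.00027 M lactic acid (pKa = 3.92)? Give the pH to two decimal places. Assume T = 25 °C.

CH3CH(OH)COOH ⇌ CH3CH(OH)COO- + H+
Ka = 10^(−3.92) = 1.20 × 10^-4
From the ICE table, Ka = [H+]²/(0.00027 − [H+]) = 1.20 × 10^-4.
Here C₀/Ka ≈ 2.25, so the small-[H+] approximation fails. Use the quadratic:
[H+] = (−Ka + √(Ka² + 4·Ka·C₀))/2 = 1.30 × 10^-4 M
pH = −log[H+] = −log(1.30 × 10^-4) = 3.89

pH = 3.89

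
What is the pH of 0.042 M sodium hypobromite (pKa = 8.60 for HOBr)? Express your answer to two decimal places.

OBr- is the conjugate base of the weak acid HOBr.
Ka = 10^(−8.60) = 2.51 × 10^-9
Kb = Kw/Ka = 1.0×10^-14 / 2.51 × 10^-9 = 3.98 × 10^-6
Kb = x²/(0.042 − x) = 3.98 × 10^-6
Since Kb ≪ C₀, x ≈ √(Kb·C₀) = 4.09 × 10^-4 M.
(x/C₀ = 0.97% < 5%, so the approximation holds.)
pOH = 3.39, so pH = 14.00 − pOH = 10.61

pH = 10.61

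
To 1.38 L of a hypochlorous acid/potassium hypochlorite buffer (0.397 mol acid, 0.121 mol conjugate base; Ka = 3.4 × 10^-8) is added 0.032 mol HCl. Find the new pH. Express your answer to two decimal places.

Added H+ converts OCl- to HOCl: HOCl → 0.429 mol, OCl- → 0.089 mol.
pKa = −log(3.4 × 10^-8) = 7.469
pH = pKa + log([A⁻]/[HA]) = 7.469 + log(0.089/0.429) = 7.469 -0.683

pH = 6.79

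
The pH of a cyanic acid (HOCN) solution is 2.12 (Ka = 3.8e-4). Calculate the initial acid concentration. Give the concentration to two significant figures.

[H+] = 10^(-2.12) = 7.59 × 10^-3 M = x
Ka = x²/(C₀ − x) ⇒ C₀ = x + x²/Ka
C₀ = 7.59 × 10^-3 + (7.59 × 10^-3)²/(3.8 × 10^-4) = 1.59 × 10^-1 M

C₀ = 1.6 × 10^-1 M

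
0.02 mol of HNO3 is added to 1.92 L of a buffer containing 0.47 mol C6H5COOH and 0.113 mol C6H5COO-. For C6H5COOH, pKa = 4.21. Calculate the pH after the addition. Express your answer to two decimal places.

pH = 3.49

After neutralization: n(C6H5COOH) = 0.49 mol, n(C6H5COO-) = 0.093 mol.
pH = pKa + log([A⁻]/[HA]) = 4.21 + log(0.093/0.49) = 4.21 -0.722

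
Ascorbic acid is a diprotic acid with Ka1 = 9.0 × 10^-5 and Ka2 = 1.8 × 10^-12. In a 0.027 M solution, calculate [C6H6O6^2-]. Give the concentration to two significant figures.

1.8 × 10^-12 M

First ionization gives [H+] ≈ [HC6H6O6-] = 1.51 × 10^-3 M.
Second step: Ka2 = [H+][C6H6O6^2-]/[HC6H6O6-] ≈ [C6H6O6^2-] (since [H+] ≈ [HC6H6O6-]).
So [C6H6O6^2-] ≈ Ka2.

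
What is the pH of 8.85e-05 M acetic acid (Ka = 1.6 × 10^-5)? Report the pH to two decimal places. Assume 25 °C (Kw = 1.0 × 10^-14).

CH3COOH ⇌ CH3COO- + H+
Let x = [H+] at equilibrium. Ka = x²/(8.85e-05 − x).
x is not negligible relative to C₀; solve x² + 1.6e-05·x − 1.42e-09 = 0.
x = (−Ka + √(Ka² + 4·Ka·C₀))/2 = 3.05 × 10^-5 M
pH = −log(3.05 × 10^-5) = 4.52

pH = 4.52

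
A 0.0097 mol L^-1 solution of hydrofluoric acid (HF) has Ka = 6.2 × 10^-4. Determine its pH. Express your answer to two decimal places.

pH = 2.67

HF ⇌ F- + H+
From the ICE table, Ka = x²/(0.0097 − x) = 6.2 × 10^-4.
Here C₀/Ka ≈ 15.6, so the small-x approximation fails. Use the quadratic:
x = (−Ka + √(Ka² + 4·Ka·C₀))/2 = 2.16 × 10^-3 M
pH = −log[H+] = −log(2.16 × 10^-3) = 2.67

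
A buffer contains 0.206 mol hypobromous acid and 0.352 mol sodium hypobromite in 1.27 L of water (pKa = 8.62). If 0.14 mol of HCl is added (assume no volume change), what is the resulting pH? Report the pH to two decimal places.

Added H+ converts OBr- to HOBr: HOBr → 0.346 mol, OBr- → 0.212 mol.
pH = pKa + log([A⁻]/[HA]) = 8.62 + log(0.212/0.346) = 8.62 -0.213

pH = 8.41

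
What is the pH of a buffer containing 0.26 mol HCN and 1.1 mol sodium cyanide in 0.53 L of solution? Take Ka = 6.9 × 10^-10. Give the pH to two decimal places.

pH = 9.79

pKa = −log(6.9 × 10^-10) = 9.161
pH = pKa + log([A⁻]/[HA]) = 9.161 + log(1.1/0.26)
pH = 9.161 + (+0.626) = 9.79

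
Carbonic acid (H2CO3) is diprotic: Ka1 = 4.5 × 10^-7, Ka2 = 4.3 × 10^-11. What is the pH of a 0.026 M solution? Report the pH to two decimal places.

pH = 3.97

Since Ka1 ≫ Ka2, the first ionization dominates [H+].
Ka1 = x²/(0.026 − x) = 4.5 × 10^-7
x ≈ √(4.5 × 10^-7 × 0.026) = 1.08 × 10^-4 M
pH = −log(1.08 × 10^-4) = 3.97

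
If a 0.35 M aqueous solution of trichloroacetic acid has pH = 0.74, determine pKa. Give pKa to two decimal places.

[H+] = 10^(-0.74) = 1.82 × 10^-1 M
At equilibrium [HA] = 0.35 − 1.82 × 10^-1 = 1.68 × 10^-1 M
Ka = [H+][A-]/[HA] = (1.82 × 10^-1)² / 1.68 × 10^-1 = 1.97 × 10^-1
pKa = -log(1.97 × 10^-1) = 0.71

pKa = 0.71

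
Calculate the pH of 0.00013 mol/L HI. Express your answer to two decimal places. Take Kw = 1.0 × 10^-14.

pH = 3.89

HI is a strong acid and dissociates completely, so [H+] = 0.00013 M.
pH = -log(0.00013) = 3.89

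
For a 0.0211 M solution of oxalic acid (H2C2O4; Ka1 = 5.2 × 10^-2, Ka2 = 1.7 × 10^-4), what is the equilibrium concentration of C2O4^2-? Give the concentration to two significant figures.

First ionization gives [H+] ≈ [HC2O4-] = 1.61 × 10^-2 M.
Second step: Ka2 = [H+][C2O4^2-]/[HC2O4-] ≈ [C2O4^2-] (since [H+] ≈ [HC2O4-]).
So [C2O4^2-] ≈ Ka2.

1.7 × 10^-4 M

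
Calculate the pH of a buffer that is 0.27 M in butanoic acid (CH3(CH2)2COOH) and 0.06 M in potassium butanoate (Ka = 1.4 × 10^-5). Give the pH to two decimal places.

pH = 4.20

pKa = −log(1.4 × 10^-5) = 4.854
Henderson–Hasselbalch: pH = pKa + log([CH3(CH2)2COO-]/[CH3(CH2)2COOH]) = 4.854 + log(0.06/0.27)
pH = 4.854 + (-0.653) = 4.20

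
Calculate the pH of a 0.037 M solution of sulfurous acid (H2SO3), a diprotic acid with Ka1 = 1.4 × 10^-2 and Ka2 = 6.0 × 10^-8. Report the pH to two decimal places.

pH = 1.77

Since Ka1 ≫ Ka2, the first ionization dominates [H+].
Ka1 = x²/(0.037 − x) = 1.4 × 10^-2
Solving the quadratic: x = (−Ka1 + √(Ka1² + 4·Ka1·C₀))/2 = 1.68 × 10^-2 M
pH = −log(1.68 × 10^-2) = 1.77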